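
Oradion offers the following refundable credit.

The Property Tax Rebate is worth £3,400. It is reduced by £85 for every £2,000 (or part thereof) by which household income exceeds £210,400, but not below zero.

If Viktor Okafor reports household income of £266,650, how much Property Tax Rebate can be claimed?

£935

Property Tax Rebate: income exceeds £210,400 by £56,250, which is 29 full-or-partial £2,000 increments; reduction = 29 × £85 = £2,465, leaving £935.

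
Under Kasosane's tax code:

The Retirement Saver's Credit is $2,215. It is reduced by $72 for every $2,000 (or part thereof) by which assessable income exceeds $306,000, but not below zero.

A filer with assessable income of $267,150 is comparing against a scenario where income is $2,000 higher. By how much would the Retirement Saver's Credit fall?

At $267,150 — $267,150 is at or below the $306,000 threshold, so the full $2,215 applies.
At $269,150 — $269,150 is at or below the $306,000 threshold, so the full $2,215 applies.
Lost: $2,215 − $2,215 = $0.

$0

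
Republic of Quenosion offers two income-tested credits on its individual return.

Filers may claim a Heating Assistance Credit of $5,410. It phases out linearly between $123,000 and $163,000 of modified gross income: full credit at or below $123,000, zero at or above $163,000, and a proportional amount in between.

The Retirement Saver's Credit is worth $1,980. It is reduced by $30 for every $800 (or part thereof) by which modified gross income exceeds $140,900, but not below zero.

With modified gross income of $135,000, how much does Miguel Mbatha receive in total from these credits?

Heating Assistance Credit: $135,000 is $12,000 into a $40,000 phase-out range, leaving 28,000/40,000 of the credit: $5,410 × 28,000/40,000 = $3,787.
Retirement Saver's Credit: $135,000 is at or below the $140,900 threshold, so the full $1,980 applies.
Total: $3,787 + $1,980 = $5,767.

$5,767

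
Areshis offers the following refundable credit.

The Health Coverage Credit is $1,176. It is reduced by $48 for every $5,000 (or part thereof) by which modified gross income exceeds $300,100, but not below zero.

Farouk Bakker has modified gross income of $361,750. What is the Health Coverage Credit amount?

$552

Health Coverage Credit: income exceeds $300,100 by $61,650, which is 13 full-or-partial $5,000 increments; reduction = 13 × $48 = $624, leaving $552.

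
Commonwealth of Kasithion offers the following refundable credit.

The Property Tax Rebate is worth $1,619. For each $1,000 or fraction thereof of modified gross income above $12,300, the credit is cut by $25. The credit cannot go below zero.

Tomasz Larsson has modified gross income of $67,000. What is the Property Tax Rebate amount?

Property Tax Rebate: income exceeds $12,300 by $54,700, which is 55 full-or-partial $1,000 increments; reduction = 55 × $25 = $1,375, leaving $244.

$244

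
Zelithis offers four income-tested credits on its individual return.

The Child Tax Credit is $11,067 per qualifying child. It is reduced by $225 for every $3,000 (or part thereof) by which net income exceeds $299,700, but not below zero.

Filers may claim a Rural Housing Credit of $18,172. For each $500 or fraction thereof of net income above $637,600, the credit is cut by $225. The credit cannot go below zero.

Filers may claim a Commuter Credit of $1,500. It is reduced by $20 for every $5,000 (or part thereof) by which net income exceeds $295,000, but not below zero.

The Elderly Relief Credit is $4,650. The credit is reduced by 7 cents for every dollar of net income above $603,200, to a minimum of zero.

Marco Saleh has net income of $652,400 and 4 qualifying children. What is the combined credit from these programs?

Child Tax Credit: base = 4 × $11,067 = $44,268. income exceeds $299,700 by $352,700, which is 118 full-or-partial $3,000 increments; reduction = 118 × $225 = $26,550, leaving $17,718.
Rural Housing Credit: income exceeds $637,600 by $14,800, which is 30 full-or-partial $500 increments; reduction = 30 × $225 = $6,750, leaving $11,422.
Commuter Credit: income exceeds $295,000 by $357,400, which is 72 full-or-partial $5,000 increments; reduction = 72 × $20 = $1,440, leaving $60.
Elderly Relief Credit: 7% of the $49,200 excess over $603,200 is $3,444; credit = $4,650 − $3,444 = $1,206.
Total: $17,718 + $11,422 + $60 + $1,206 = $30,406.

$30,406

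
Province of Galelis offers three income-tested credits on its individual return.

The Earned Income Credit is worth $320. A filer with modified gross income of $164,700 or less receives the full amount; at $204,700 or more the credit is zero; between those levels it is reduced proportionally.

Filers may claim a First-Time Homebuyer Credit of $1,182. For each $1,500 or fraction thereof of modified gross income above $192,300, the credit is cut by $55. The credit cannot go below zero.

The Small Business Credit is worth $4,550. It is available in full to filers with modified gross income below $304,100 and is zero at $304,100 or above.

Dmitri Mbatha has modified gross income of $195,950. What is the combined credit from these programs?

Earned Income Credit: $195,950 is $31,250 into a $40,000 phase-out range, leaving 8,750/40,000 of the credit: $320 × 8,750/40,000 = $70.
First-Time Homebuyer Credit: income exceeds $192,300 by $3,650, which is 3 full-or-partial $1,500 increments; reduction = 3 × $55 = $165, leaving $1,017.
Small Business Credit: $195,950 is below the $304,100 cutoff, so the full $4,550 applies.
Total: $70 + $1,017 + $4,550 = $5,637.

$5,637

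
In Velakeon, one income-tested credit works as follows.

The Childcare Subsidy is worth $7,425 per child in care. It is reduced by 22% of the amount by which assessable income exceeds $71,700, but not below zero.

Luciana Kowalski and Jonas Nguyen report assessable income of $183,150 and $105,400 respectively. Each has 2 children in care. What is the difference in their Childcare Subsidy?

Luciana ($183,150): Childcare Subsidy: base = 2 × $7,425 = $14,850. 22% of the $111,450 excess over $71,700 is $24,519 ≥ base, so the credit is $0.
Jonas ($105,400): Childcare Subsidy: base = 2 × $7,425 = $14,850. 22% of the $33,700 excess over $71,700 is $7,414; credit = $14,850 − $7,414 = $7,436.
Difference: |$0 − $7,436| = $7,436.

$7,436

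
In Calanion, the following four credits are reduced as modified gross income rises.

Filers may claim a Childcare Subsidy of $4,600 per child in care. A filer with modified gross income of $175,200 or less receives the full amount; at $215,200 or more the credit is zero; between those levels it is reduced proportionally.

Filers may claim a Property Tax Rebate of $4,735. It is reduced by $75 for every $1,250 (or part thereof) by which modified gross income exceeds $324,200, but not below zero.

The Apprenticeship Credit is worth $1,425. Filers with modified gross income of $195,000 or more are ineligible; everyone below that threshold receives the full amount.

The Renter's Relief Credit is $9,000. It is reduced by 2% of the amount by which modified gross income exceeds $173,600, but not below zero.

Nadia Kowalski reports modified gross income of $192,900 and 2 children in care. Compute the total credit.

$19,903

Childcare Subsidy: base = 2 × $4,600 = $9,200. $192,900 is $17,700 into a $40,000 phase-out range, leaving 22,300/40,000 of the credit: $9,200 × 22,300/40,000 = $5,129.
Property Tax Rebate: $192,900 is at or below the $324,200 threshold, so the full $4,735 applies.
Apprenticeship Credit: $192,900 is below the $195,000 cutoff, so the full $1,425 applies.
Renter's Relief Credit: 2% of the $19,300 excess over $173,600 is $386; credit = $9,000 − $386 = $8,614.
Total: $5,129 + $4,735 + $1,425 + $8,614 = $19,903.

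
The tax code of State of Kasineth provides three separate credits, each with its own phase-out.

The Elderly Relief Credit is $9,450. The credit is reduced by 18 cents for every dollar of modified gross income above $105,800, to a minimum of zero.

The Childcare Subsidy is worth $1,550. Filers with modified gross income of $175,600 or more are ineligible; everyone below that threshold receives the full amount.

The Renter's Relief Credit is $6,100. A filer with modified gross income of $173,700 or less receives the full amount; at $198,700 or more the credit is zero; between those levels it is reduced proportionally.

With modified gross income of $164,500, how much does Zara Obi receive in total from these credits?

$7,650

Elderly Relief Credit: 18% of the $58,700 excess over $105,800 is $10,566 ≥ base, so the credit is $0.
Childcare Subsidy: $164,500 is below the $175,600 cutoff, so the full $1,550 applies.
Renter's Relief Credit: $164,500 is at or below the $173,700 threshold, so the full $6,100 applies.
Total: $0 + $1,550 + $6,100 = $7,650.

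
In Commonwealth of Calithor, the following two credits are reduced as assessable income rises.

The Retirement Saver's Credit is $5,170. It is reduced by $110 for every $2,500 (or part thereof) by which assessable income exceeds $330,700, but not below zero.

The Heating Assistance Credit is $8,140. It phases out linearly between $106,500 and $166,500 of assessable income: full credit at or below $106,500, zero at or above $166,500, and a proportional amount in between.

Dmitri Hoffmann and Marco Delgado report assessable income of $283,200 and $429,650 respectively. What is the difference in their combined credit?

Dmitri ($283,200): Retirement Saver's Credit: $283,200 is at or below the $330,700 threshold, so the full $5,170 applies. Heating Assistance Credit: $283,200 is at or above $166,500, so the credit is $0. total $5,170 + $0 = $5,170
Marco ($429,650): Retirement Saver's Credit: income exceeds $330,700 by $98,950, which is 40 full-or-partial $2,500 increments; reduction = 40 × $110 = $4,400, leaving $770. Heating Assistance Credit: $429,650 is at or above $166,500, so the credit is $0. total $770 + $0 = $770
Difference: |$5,170 − $770| = $4,400.

$4,400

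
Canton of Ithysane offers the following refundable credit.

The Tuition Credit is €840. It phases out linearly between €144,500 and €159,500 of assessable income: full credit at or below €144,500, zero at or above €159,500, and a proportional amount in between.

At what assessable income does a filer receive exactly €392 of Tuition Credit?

€392 is 392/840 of the full €840, so 448/840 of the €15,000 range has been used: income = €144,500 + €15,000 × 448/840 = €152,500.

€152,500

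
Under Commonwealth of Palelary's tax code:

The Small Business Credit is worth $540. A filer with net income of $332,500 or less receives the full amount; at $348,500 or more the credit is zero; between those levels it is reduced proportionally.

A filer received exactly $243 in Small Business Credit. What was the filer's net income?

$341,300

$243 is 243/540 of the full $540, so 297/540 of the $16,000 range has been used: income = $332,500 + $16,000 × 297/540 = $341,300.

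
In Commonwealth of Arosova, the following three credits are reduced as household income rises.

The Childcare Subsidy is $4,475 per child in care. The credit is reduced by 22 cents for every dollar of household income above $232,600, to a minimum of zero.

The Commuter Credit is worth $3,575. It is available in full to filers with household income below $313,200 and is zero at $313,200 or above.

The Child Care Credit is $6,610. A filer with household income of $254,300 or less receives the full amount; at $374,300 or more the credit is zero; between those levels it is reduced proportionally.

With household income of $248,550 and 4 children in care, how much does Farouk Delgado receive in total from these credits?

$24,576

Childcare Subsidy: base = 4 × $4,475 = $17,900. 22% of the $15,950 excess over $232,600 is $3,509; credit = $17,900 − $3,509 = $14,391.
Commuter Credit: $248,550 is below the $313,200 cutoff, so the full $3,575 applies.
Child Care Credit: $248,550 is at or below the $254,300 threshold, so the full $6,610 applies.
Total: $14,391 + $3,575 + $6,610 = $24,576.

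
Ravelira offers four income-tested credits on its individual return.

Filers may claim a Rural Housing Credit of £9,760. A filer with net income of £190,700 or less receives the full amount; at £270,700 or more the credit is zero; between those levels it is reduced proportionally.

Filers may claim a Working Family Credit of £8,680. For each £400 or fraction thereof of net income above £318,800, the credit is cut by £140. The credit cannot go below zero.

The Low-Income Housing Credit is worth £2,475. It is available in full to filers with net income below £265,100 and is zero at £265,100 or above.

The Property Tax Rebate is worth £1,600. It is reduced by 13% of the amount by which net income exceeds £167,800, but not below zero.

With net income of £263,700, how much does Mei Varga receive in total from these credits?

Rural Housing Credit: £263,700 is £73,000 into a £80,000 phase-out range, leaving 7,000/80,000 of the credit: £9,760 × 7,000/80,000 = £854.
Working Family Credit: £263,700 is at or below the £318,800 threshold, so the full £8,680 applies.
Low-Income Housing Credit: £263,700 is below the £265,100 cutoff, so the full £2,475 applies.
Property Tax Rebate: 13% of the £95,900 excess over £167,800 is £12,467 ≥ base, so the credit is £0.
Total: £854 + £8,680 + £2,475 + £0 = £12,009.

£12,009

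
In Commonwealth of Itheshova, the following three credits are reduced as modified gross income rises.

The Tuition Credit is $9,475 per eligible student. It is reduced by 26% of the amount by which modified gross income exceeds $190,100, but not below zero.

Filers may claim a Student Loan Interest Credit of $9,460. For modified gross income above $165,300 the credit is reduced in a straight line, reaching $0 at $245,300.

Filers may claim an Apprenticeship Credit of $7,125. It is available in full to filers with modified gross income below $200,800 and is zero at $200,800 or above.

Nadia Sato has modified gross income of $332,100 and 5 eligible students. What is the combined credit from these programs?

$10,455

Tuition Credit: base = 5 × $9,475 = $47,375. 26% of the $142,000 excess over $190,100 is $36,920; credit = $47,375 − $36,920 = $10,455.
Student Loan Interest Credit: $332,100 is at or above $245,300, so the credit is $0.
Apprenticeship Credit: $332,100 meets or exceeds the $200,800 cutoff, so the credit is $0.
Total: $10,455 + $0 + $0 = $10,455.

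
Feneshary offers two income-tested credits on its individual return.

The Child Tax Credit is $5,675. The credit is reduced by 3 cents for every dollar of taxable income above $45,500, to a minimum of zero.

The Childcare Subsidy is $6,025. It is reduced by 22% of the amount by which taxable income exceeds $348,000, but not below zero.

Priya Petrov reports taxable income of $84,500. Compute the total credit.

Child Tax Credit: 3% of the $39,000 excess over $45,500 is $1,170; credit = $5,675 − $1,170 = $4,505.
Childcare Subsidy: $84,500 is at or below the $348,000 threshold, so the full $6,025 applies.
Total: $4,505 + $6,025 = $10,530.

$10,530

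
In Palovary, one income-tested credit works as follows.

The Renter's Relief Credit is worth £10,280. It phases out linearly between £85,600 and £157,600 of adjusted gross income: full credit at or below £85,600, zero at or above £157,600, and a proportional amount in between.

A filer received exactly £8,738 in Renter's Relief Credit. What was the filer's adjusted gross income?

£96,400

£8,738 is 8,738/10,280 of the full £10,280, so 1,542/10,280 of the £72,000 range has been used: income = £85,600 + £72,000 × 1,542/10,280 = £96,400.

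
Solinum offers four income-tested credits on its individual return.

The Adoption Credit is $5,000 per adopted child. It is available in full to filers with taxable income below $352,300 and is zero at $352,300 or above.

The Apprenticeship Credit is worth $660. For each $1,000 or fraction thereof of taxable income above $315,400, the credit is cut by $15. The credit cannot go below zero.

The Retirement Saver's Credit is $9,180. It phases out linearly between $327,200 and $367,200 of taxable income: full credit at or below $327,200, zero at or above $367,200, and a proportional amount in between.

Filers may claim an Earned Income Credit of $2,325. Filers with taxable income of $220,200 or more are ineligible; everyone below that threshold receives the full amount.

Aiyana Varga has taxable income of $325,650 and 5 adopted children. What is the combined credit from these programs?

$34,675

Adoption Credit: base = 5 × $5,000 = $25,000. $325,650 is below the $352,300 cutoff, so the full $25,000 applies.
Apprenticeship Credit: income exceeds $315,400 by $10,250, which is 11 full-or-partial $1,000 increments; reduction = 11 × $15 = $165, leaving $495.
Retirement Saver's Credit: $325,650 is at or below the $327,200 threshold, so the full $9,180 applies.
Earned Income Credit: $325,650 meets or exceeds the $220,200 cutoff, so the credit is $0.
Total: $25,000 + $495 + $9,180 + $0 = $34,675.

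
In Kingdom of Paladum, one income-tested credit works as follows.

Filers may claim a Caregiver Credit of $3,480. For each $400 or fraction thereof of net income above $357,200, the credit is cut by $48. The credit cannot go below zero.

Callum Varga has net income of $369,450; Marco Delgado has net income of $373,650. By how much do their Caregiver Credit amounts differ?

$528

Callum ($369,450): Caregiver Credit: income exceeds $357,200 by $12,250, which is 31 full-or-partial $400 increments; reduction = 31 × $48 = $1,488, leaving $1,992.
Marco ($373,650): Caregiver Credit: income exceeds $357,200 by $16,450, which is 42 full-or-partial $400 increments; reduction = 42 × $48 = $2,016, leaving $1,464.
Difference: |$1,992 − $1,464| = $528.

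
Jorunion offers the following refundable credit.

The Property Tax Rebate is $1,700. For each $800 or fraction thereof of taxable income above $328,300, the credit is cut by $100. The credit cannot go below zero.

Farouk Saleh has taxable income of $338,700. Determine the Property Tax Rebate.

$400

Property Tax Rebate: income exceeds $328,300 by $10,400, which is 13 full-or-partial $800 increments; reduction = 13 × $100 = $1,300, leaving $400.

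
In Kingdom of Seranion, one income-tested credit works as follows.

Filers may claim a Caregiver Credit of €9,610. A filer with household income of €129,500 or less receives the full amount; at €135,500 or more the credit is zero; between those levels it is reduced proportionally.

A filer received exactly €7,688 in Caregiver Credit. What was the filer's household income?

€130,700

€7,688 is 7,688/9,610 of the full €9,610, so 1,922/9,610 of the €6,000 range has been used: income = €129,500 + €6,000 × 1,922/9,610 = €130,700.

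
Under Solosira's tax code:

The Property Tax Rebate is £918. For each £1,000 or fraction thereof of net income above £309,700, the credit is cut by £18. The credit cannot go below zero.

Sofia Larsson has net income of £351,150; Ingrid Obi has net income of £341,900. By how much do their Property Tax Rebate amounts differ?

£162

Sofia (£351,150): Property Tax Rebate: income exceeds £309,700 by £41,450, which is 42 full-or-partial £1,000 increments; reduction = 42 × £18 = £756, leaving £162.
Ingrid (£341,900): Property Tax Rebate: income exceeds £309,700 by £32,200, which is 33 full-or-partial £1,000 increments; reduction = 33 × £18 = £594, leaving £324.
Difference: |£162 − £324| = £162.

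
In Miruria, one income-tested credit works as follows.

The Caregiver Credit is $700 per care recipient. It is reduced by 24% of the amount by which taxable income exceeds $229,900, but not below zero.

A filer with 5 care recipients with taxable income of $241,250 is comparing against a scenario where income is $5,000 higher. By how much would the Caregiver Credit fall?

At $241,250 — base = 5 × $700 = $3,500. 24% of the $11,350 excess over $229,900 is $2,724; credit = $3,500 − $2,724 = $776.
At $246,250 — base = 5 × $700 = $3,500. 24% of the $16,350 excess over $229,900 is $3,924 ≥ base, so the credit is $0.
Lost: $776 − $0 = $776.

$776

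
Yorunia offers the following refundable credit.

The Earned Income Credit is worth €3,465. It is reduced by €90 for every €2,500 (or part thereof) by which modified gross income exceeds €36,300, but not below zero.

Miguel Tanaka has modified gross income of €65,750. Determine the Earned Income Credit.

Earned Income Credit: income exceeds €36,300 by €29,450, which is 12 full-or-partial €2,500 increments; reduction = 12 × €90 = €1,080, leaving €2,385.

€2,385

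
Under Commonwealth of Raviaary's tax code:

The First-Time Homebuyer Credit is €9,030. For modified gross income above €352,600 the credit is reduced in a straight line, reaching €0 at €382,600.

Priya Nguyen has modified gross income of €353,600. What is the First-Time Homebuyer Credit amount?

First-Time Homebuyer Credit: €353,600 is €1,000 into a €30,000 phase-out range, leaving 29,000/30,000 of the credit: €9,030 × 29,000/30,000 = €8,729.

€8,729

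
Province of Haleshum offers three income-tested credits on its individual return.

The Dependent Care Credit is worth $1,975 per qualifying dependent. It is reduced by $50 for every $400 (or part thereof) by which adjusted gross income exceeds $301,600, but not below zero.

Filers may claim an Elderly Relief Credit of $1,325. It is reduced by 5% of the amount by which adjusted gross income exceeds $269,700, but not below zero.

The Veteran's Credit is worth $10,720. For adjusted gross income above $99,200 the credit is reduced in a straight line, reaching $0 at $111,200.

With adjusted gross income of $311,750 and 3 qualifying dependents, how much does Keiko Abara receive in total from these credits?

Dependent Care Credit: base = 3 × $1,975 = $5,925. income exceeds $301,600 by $10,150, which is 26 full-or-partial $400 increments; reduction = 26 × $50 = $1,300, leaving $4,625.
Elderly Relief Credit: 5% of the $42,050 excess over $269,700 is $2,102.50 ≥ base, so the credit is $0.
Veteran's Credit: $311,750 is at or above $111,200, so the credit is $0.
Total: $4,625 + $0 + $0 = $4,625.

$4,625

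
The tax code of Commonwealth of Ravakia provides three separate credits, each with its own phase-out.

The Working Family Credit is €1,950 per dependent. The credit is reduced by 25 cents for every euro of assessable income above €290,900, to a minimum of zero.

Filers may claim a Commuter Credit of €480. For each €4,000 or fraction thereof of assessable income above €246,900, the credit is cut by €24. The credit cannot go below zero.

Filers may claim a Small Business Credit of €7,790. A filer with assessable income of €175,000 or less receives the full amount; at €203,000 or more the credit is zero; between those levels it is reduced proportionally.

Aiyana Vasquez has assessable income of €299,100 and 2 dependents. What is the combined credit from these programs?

Working Family Credit: base = 2 × €1,950 = €3,900. 25% of the €8,200 excess over €290,900 is €2,050; credit = €3,900 − €2,050 = €1,850.
Commuter Credit: income exceeds €246,900 by €52,200, which is 14 full-or-partial €4,000 increments; reduction = 14 × €24 = €336, leaving €144.
Small Business Credit: €299,100 is at or above €203,000, so the credit is €0.
Total: €1,850 + €144 + €0 = €1,994.

€1,994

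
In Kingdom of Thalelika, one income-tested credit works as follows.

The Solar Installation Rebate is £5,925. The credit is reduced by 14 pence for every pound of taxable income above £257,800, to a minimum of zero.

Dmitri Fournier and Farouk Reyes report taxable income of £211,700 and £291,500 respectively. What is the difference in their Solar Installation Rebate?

Dmitri (£211,700): Solar Installation Rebate: £211,700 is at or below the £257,800 threshold, so the full £5,925 applies.
Farouk (£291,500): Solar Installation Rebate: 14% of the £33,700 excess over £257,800 is £4,718; credit = £5,925 − £4,718 = £1,207.
Difference: |£5,925 − £1,207| = £4,718.

£4,718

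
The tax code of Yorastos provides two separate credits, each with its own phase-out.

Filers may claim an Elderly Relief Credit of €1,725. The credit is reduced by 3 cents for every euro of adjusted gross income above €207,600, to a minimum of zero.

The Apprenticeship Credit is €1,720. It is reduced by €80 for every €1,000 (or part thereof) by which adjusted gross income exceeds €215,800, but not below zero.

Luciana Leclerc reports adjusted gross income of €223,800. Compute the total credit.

€2,319

Elderly Relief Credit: 3% of the €16,200 excess over €207,600 is €486; credit = €1,725 − €486 = €1,239.
Apprenticeship Credit: income exceeds €215,800 by €8,000, which is 8 full-or-partial €1,000 increments; reduction = 8 × €80 = €640, leaving €1,080.
Total: €1,239 + €1,080 = €2,319.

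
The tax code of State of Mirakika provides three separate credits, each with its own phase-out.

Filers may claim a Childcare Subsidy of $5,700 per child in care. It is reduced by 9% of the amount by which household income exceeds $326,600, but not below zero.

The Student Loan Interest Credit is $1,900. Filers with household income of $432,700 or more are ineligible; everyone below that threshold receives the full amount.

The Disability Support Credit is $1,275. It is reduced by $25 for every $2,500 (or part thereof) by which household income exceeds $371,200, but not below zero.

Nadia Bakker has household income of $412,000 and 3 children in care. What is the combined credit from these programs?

$12,164

Childcare Subsidy: base = 3 × $5,700 = $17,100. 9% of the $85,400 excess over $326,600 is $7,686; credit = $17,100 − $7,686 = $9,414.
Student Loan Interest Credit: $412,000 is below the $432,700 cutoff, so the full $1,900 applies.
Disability Support Credit: income exceeds $371,200 by $40,800, which is 17 full-or-partial $2,500 increments; reduction = 17 × $25 = $425, leaving $850.
Total: $9,414 + $1,900 + $850 = $12,164.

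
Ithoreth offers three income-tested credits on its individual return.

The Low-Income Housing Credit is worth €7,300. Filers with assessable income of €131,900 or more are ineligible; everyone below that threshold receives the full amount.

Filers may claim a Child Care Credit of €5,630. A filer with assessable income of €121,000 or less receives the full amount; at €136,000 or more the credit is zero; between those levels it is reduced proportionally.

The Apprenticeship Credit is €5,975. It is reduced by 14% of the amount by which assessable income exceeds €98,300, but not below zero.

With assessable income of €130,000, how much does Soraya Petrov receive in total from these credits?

€11,089

Low-Income Housing Credit: €130,000 is below the €131,900 cutoff, so the full €7,300 applies.
Child Care Credit: €130,000 is €9,000 into a €15,000 phase-out range, leaving 6,000/15,000 of the credit: €5,630 × 6,000/15,000 = €2,252.
Apprenticeship Credit: 14% of the €31,700 excess over €98,300 is €4,438; credit = €5,975 − €4,438 = €1,537.
Total: €7,300 + €2,252 + €1,537 = €11,089.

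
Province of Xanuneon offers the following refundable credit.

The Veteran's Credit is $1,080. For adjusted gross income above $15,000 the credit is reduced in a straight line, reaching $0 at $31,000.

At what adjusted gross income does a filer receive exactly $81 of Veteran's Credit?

$29,800

$81 is 81/1,080 of the full $1,080, so 999/1,080 of the $16,000 range has been used: income = $15,000 + $16,000 × 999/1,080 = $29,800.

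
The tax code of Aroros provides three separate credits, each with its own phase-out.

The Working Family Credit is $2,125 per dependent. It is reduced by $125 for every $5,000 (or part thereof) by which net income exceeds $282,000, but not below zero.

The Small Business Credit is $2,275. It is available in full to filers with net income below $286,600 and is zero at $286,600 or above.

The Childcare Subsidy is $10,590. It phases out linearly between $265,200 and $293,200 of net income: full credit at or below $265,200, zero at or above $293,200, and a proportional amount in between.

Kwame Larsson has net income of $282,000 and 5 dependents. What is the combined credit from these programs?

Working Family Credit: base = 5 × $2,125 = $10,625. $282,000 is at or below the $282,000 threshold, so the full $10,625 applies.
Small Business Credit: $282,000 is below the $286,600 cutoff, so the full $2,275 applies.
Childcare Subsidy: $282,000 is $16,800 into a $28,000 phase-out range, leaving 11,200/28,000 of the credit: $10,590 × 11,200/28,000 = $4,236.
Total: $10,625 + $2,275 + $4,236 = $17,136.

$17,136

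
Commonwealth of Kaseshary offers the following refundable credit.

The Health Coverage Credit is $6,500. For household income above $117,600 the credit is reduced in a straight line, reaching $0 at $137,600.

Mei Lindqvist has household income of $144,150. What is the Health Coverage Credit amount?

Health Coverage Credit: $144,150 is at or above $137,600, so the credit is $0.

$0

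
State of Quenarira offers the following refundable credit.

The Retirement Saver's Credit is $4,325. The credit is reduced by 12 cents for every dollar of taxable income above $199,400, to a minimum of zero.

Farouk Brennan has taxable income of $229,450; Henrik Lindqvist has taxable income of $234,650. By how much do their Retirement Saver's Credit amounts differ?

Farouk ($229,450): Retirement Saver's Credit: 12% of the $30,050 excess over $199,400 is $3,606; credit = $4,325 − $3,606 = $719.
Henrik ($234,650): Retirement Saver's Credit: 12% of the $35,250 excess over $199,400 is $4,230; credit = $4,325 − $4,230 = $95.
Difference: |$719 − $95| = $624.

$624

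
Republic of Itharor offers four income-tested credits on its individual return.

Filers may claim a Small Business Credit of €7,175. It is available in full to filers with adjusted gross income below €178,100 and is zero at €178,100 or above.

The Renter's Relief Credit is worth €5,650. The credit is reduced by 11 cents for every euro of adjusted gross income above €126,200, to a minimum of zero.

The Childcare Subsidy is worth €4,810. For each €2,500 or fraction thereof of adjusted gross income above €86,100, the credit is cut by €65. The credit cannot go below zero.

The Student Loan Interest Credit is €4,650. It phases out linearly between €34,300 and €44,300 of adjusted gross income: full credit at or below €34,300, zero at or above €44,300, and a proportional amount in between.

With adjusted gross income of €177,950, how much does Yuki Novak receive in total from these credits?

Small Business Credit: €177,950 is below the €178,100 cutoff, so the full €7,175 applies.
Renter's Relief Credit: 11% of the €51,750 excess over €126,200 is €5,692.50 ≥ base, so the credit is €0.
Childcare Subsidy: income exceeds €86,100 by €91,850, which is 37 full-or-partial €2,500 increments; reduction = 37 × €65 = €2,405, leaving €2,405.
Student Loan Interest Credit: €177,950 is at or above €44,300, so the credit is €0.
Total: €7,175 + €0 + €2,405 + €0 = €9,580.

€9,580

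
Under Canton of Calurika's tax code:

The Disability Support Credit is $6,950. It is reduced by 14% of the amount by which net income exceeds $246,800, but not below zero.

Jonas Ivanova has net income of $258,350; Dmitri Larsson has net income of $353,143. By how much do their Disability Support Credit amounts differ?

$5,333

Jonas ($258,350): Disability Support Credit: 14% of the $11,550 excess over $246,800 is $1,617; credit = $6,950 − $1,617 = $5,333.
Dmitri ($353,143): Disability Support Credit: 14% of the $106,343 excess over $246,800 is $14,888.02 ≥ base, so the credit is $0.
Difference: |$5,333 − $0| = $5,333.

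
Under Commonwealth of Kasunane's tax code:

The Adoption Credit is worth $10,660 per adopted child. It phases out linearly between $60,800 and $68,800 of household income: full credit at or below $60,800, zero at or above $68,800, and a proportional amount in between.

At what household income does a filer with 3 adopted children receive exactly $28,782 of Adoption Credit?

$61,600

Full credit = 3 × $10,660 = $31,980.
$28,782 is 28,782/31,980 of the full $31,980, so 3,198/31,980 of the $8,000 range has been used: income = $60,800 + $8,000 × 3,198/31,980 = $61,600.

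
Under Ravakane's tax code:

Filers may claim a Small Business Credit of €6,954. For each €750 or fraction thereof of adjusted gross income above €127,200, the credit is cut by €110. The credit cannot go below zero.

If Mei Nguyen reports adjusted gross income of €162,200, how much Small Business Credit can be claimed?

Small Business Credit: income exceeds €127,200 by €35,000, which is 47 full-or-partial €750 increments; reduction = 47 × €110 = €5,170, leaving €1,784.

€1,784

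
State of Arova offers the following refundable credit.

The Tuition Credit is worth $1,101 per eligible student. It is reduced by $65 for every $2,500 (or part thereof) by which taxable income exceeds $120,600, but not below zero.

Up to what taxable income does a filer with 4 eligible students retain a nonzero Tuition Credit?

Full credit = 4 × $1,101 = $4,404.
After 67 increments the reduction is 67 × $65 = $4,355, leaving $49; one more increment wipes it out. Increment 67 ends at excess 67 × $2,500 = $167,500, so the highest qualifying income is $120,600 + $167,500 = $288,100.

$288,100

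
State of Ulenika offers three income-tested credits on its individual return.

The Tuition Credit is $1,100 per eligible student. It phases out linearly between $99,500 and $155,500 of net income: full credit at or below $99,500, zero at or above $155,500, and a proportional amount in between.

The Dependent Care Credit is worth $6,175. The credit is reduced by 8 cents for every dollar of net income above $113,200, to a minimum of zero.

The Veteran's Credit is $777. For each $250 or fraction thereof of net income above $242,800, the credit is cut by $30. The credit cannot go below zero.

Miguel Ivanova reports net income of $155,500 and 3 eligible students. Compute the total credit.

$3,568

Tuition Credit: base = 3 × $1,100 = $3,300. $155,500 is at or above $155,500, so the credit is $0.
Dependent Care Credit: 8% of the $42,300 excess over $113,200 is $3,384; credit = $6,175 − $3,384 = $2,791.
Veteran's Credit: $155,500 is at or below the $242,800 threshold, so the full $777 applies.
Total: $0 + $2,791 + $777 = $3,568.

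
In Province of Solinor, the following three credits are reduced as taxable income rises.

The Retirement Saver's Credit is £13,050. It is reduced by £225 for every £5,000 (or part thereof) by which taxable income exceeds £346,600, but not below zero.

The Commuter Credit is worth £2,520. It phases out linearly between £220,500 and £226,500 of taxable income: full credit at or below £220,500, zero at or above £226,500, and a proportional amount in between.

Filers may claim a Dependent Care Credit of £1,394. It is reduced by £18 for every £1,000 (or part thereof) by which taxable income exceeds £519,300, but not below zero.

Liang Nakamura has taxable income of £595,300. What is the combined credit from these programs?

£1,826

Retirement Saver's Credit: income exceeds £346,600 by £248,700, which is 50 full-or-partial £5,000 increments; reduction = 50 × £225 = £11,250, leaving £1,800.
Commuter Credit: £595,300 is at or above £226,500, so the credit is £0.
Dependent Care Credit: income exceeds £519,300 by £76,000, which is 76 full-or-partial £1,000 increments; reduction = 76 × £18 = £1,368, leaving £26.
Total: £1,800 + £0 + £26 = £1,826.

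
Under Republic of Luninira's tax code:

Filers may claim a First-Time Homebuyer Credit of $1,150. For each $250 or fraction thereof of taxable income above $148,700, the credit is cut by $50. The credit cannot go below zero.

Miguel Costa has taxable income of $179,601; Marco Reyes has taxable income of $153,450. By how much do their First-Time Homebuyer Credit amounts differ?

Miguel ($179,601): First-Time Homebuyer Credit: income exceeds $148,700 by $30,901 → 124 increments × $50 = $6,200 ≥ base, so the credit is $0.
Marco ($153,450): First-Time Homebuyer Credit: income exceeds $148,700 by $4,750, which is 19 full-or-partial $250 increments; reduction = 19 × $50 = $950, leaving $200.
Difference: |$0 − $200| = $200.

$200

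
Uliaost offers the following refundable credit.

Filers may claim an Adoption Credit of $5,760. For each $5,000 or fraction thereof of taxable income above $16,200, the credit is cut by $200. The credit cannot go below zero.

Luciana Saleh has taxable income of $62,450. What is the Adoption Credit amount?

$3,760

Adoption Credit: income exceeds $16,200 by $46,250, which is 10 full-or-partial $5,000 increments; reduction = 10 × $200 = $2,000, leaving $3,760.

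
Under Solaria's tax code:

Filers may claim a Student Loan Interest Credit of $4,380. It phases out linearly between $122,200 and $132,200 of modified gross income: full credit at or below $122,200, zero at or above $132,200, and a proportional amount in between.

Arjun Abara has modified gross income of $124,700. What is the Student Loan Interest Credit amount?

Student Loan Interest Credit: $124,700 is $2,500 into a $10,000 phase-out range, leaving 7,500/10,000 of the credit: $4,380 × 7,500/10,000 = $3,285.

$3,285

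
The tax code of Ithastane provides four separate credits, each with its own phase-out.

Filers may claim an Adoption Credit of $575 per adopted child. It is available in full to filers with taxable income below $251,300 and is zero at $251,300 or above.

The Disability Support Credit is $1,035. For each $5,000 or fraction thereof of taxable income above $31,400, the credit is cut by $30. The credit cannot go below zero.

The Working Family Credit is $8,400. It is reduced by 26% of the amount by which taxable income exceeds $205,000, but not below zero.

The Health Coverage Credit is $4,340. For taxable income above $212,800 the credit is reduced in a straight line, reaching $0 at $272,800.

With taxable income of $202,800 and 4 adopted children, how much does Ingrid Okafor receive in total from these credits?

Adoption Credit: base = 4 × $575 = $2,300. $202,800 is below the $251,300 cutoff, so the full $2,300 applies.
Disability Support Credit: income exceeds $31,400 by $171,400 → 35 increments × $30 = $1,050 ≥ base, so the credit is $0.
Working Family Credit: $202,800 is at or below the $205,000 threshold, so the full $8,400 applies.
Health Coverage Credit: $202,800 is at or below the $212,800 threshold, so the full $4,340 applies.
Total: $2,300 + $0 + $8,400 + $4,340 = $15,040.

$15,040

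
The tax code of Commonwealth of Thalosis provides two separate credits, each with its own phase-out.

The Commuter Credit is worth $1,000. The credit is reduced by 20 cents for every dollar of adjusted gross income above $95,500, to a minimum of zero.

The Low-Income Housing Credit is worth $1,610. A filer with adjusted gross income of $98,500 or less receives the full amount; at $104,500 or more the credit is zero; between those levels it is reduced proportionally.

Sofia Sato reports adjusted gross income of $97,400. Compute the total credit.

Commuter Credit: 20% of the $1,900 excess over $95,500 is $380; credit = $1,000 − $380 = $620.
Low-Income Housing Credit: $97,400 is at or below the $98,500 threshold, so the full $1,610 applies.
Total: $620 + $1,610 = $2,230.

$2,230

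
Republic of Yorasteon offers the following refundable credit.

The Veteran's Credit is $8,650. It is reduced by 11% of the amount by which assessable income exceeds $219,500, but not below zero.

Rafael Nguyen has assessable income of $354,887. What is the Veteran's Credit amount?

Veteran's Credit: 11% of the $135,387 excess over $219,500 is $14,892.57 ≥ base, so the credit is $0.

$0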